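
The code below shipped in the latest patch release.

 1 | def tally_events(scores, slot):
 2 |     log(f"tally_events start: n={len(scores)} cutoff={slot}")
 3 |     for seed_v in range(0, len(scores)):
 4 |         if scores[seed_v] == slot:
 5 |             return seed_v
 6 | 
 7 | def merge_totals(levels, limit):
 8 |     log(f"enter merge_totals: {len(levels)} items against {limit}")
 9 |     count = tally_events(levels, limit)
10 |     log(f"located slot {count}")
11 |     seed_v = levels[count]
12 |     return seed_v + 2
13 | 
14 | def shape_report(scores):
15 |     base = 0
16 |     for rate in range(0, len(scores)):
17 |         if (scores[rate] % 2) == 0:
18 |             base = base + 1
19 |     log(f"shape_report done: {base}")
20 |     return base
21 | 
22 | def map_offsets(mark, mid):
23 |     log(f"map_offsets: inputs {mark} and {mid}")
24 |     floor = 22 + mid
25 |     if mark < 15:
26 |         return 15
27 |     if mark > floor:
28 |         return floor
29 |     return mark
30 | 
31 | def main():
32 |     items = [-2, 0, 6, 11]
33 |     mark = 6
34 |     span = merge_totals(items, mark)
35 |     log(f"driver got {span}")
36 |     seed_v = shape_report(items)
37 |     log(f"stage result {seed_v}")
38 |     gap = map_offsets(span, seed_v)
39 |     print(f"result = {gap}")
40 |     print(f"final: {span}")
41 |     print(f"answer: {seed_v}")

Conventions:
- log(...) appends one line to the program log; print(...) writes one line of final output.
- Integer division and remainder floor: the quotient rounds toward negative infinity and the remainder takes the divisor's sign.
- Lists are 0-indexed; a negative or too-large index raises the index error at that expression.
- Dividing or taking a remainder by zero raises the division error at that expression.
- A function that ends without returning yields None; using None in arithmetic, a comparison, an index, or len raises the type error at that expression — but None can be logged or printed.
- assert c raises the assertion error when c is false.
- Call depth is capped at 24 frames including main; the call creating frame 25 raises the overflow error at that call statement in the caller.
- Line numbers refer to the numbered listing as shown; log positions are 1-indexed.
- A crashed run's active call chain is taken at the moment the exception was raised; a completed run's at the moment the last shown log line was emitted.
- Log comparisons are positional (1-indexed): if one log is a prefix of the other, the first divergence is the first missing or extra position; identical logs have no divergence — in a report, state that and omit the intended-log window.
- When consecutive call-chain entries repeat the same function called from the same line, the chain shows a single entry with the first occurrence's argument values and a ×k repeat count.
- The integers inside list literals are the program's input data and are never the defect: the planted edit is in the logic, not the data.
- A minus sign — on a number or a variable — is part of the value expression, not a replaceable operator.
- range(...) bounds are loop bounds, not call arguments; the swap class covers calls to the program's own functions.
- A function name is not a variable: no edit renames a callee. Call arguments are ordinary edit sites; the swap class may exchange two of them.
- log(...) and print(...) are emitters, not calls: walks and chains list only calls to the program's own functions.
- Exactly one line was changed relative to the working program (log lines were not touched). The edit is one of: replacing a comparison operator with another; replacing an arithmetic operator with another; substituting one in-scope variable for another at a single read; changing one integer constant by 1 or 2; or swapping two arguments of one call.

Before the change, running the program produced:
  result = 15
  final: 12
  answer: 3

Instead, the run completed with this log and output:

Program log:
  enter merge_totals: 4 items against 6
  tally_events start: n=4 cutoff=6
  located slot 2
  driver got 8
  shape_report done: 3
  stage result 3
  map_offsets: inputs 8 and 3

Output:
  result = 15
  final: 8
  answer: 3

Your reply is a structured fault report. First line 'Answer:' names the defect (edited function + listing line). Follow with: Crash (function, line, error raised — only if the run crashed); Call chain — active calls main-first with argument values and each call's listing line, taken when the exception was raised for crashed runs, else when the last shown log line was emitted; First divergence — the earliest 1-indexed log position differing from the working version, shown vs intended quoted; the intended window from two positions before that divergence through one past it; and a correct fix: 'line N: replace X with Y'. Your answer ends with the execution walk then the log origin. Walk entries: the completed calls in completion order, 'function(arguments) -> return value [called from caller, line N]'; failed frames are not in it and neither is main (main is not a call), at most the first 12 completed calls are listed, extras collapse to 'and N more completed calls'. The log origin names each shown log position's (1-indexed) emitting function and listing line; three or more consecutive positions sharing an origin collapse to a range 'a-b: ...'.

Answer: the defect is in merge_totals at line 12.
Core observation: Log line 4 is where behavior first shows: 'driver got 8' appears instead of 'driver got 12'.
Call chain: main -> map_offsets(8, 3) (called at line 38).
First divergence: position 4 — the shown line 'driver got 8' should read 'driver got 12'.
Intended log window:
  2: tally_events start: n=4 cutoff=6
  3: located slot 2
  4: driver got 12
  5: shape_report done: 3
Execution walk:
  tally_events([-2, 0, 6, 11], 6) -> 2  [called from merge_totals, line 9]
  merge_totals([-2, 0, 6, 11], 6) -> 8  [called from main, line 34]
  shape_report([-2, 0, 6, 11]) -> 3  [called from main, line 36]
  map_offsets(8, 3) -> 15  [called from main, line 38]
Log line origins:
  1: emitted by merge_totals (line 8)
  2: emitted by tally_events (line 2)
  3: emitted by merge_totals (line 10)
  4: emitted by main (line 35)
  5: emitted by shape_report (line 19)
  6: emitted by main (line 37)
  7: emitted by map_offsets (line 23)
A correct fix: line 12: replace `+` with `*`.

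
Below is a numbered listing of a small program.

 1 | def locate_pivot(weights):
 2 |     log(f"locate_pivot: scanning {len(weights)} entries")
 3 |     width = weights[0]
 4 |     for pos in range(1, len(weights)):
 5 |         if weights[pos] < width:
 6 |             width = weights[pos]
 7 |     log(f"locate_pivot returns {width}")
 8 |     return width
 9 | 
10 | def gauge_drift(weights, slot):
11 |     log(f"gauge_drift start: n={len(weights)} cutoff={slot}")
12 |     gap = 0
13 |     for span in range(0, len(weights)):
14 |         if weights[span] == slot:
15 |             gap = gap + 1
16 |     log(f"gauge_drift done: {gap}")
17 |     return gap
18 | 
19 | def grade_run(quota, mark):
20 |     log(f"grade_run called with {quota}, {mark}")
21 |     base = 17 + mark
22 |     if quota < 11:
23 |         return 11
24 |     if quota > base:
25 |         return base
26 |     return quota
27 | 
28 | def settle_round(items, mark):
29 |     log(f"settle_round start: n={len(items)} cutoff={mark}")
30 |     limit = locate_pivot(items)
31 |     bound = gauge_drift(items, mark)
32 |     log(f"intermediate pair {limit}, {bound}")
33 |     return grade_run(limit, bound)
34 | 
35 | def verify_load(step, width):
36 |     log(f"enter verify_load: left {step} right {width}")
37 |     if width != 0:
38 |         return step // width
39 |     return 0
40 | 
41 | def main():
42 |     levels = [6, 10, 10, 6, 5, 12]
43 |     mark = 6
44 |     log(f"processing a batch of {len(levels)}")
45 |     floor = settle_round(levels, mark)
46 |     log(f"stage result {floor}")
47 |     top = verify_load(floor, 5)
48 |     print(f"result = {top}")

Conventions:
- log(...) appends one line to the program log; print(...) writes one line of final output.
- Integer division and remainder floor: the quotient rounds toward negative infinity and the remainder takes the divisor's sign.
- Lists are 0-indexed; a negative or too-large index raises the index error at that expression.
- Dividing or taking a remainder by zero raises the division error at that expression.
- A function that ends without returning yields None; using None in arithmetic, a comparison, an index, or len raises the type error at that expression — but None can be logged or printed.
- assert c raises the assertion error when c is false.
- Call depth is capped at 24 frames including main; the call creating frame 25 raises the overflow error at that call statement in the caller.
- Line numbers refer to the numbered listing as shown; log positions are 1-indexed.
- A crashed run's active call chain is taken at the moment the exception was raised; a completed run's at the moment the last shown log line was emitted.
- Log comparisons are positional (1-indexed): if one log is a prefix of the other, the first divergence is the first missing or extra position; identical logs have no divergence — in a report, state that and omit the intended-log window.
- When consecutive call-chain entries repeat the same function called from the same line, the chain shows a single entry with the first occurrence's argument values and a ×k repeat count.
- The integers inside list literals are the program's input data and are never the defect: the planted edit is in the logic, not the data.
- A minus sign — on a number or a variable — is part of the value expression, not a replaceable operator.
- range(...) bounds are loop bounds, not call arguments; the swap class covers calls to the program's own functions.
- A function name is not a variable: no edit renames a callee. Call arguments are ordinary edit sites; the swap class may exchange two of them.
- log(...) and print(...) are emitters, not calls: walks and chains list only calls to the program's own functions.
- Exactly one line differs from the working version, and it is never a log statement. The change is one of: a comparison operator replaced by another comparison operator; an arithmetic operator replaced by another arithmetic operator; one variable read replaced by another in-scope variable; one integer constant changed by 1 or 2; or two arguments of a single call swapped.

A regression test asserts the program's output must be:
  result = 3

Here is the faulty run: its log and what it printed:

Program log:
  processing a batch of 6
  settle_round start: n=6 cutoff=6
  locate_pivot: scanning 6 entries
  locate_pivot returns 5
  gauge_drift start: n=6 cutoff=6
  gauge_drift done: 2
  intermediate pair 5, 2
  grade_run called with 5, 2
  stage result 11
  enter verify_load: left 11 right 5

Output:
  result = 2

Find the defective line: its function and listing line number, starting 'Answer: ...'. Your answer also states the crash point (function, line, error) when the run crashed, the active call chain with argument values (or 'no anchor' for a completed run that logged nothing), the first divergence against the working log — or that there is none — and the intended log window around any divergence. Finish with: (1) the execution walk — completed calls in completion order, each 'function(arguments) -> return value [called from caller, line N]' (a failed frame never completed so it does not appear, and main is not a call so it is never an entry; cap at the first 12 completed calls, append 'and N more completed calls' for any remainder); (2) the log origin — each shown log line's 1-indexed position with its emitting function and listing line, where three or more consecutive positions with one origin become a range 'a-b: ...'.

Answer: the defect is in main at line 47.
Key fact: The log first diverges at position 10: the faulty run prints 'enter verify_load: left 11 right 5' where the working version prints 'enter verify_load: left 11 right 3'.
Call chain: main -> verify_load(11, 5) (called at line 47).
First divergence: position 10; shown 'enter verify_load: left 11 right 5' vs intended 'enter verify_load: left 11 right 3'.
Intended log window:
  8: grade_run called with 5, 2
  9: stage result 11
  10: enter verify_load: left 11 right 3
Execution walk:
  locate_pivot([6, 10, 10, 6, 5, 12]) -> 5  [called from settle_round, line 30]
  gauge_drift([6, 10, 10, 6, 5, 12], 6) -> 2  [called from settle_round, line 31]
  grade_run(5, 2) -> 11  [called from settle_round, line 33]
  settle_round([6, 10, 10, 6, 5, 12], 6) -> 11  [called from main, line 45]
  verify_load(11, 5) -> 2  [called from main, line 47]
Origin of each log line:
  1: logged in main at line 44
  2: logged in settle_round at line 29
  3: logged in locate_pivot at line 2
  4: logged in locate_pivot at line 7
  5: logged in gauge_drift at line 11
  6: logged in gauge_drift at line 16
  7: logged in settle_round at line 32
  8: logged in grade_run at line 20
  9: logged in main at line 46
  10: logged in verify_load at line 36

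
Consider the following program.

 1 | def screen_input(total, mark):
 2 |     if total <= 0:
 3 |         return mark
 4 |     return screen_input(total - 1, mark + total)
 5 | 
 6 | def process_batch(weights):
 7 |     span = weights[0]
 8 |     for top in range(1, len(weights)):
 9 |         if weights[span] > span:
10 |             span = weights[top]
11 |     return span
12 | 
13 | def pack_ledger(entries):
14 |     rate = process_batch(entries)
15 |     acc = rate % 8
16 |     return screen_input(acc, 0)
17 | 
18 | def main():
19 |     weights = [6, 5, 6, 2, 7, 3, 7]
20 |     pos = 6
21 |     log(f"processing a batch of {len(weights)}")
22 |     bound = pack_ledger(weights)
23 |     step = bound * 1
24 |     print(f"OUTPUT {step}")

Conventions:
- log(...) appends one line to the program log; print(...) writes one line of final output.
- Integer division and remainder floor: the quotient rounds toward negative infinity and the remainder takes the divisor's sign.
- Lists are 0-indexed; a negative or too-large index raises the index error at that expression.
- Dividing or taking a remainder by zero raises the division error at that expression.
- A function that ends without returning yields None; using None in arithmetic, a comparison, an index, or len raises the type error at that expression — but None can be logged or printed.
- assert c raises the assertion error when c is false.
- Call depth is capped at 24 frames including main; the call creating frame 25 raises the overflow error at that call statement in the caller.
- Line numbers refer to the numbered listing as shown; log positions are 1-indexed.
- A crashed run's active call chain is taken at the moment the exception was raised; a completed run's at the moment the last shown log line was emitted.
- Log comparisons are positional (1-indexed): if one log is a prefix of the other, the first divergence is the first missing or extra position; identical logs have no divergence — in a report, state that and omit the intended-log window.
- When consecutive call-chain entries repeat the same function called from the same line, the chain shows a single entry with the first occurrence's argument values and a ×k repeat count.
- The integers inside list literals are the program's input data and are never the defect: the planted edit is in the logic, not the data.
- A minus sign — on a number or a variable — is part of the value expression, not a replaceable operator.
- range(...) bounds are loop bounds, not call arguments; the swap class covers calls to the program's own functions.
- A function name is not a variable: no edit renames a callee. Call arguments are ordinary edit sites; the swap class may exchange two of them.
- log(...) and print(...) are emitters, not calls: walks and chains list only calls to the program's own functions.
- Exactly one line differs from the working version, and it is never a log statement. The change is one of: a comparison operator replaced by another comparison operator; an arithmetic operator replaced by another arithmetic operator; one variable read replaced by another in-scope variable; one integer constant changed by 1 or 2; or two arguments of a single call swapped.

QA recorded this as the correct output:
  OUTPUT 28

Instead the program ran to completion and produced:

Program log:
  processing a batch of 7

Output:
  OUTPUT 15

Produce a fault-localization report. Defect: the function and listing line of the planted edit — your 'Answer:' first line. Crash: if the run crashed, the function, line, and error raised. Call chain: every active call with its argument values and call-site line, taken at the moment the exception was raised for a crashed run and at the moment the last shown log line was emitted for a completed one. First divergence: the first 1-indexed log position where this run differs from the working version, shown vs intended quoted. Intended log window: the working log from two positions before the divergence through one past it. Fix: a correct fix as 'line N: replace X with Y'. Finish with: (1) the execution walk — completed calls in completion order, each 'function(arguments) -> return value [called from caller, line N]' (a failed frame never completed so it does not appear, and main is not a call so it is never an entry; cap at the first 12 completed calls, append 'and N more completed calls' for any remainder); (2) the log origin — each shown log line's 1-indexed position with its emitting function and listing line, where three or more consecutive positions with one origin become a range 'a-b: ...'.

Answer: the defect is in process_batch at line 9.
The tell: The logs agree in full; only the final output differs.
Call chain: main.
First divergence: none; the two logs match at every position.
Execution walk:
  process_batch([6, 5, 6, 2, 7, 3, 7]) -> 5  [called from pack_ledger, line 14]
  screen_input(0, 15) -> 15  [called from screen_input, line 4]
  screen_input(1, 14) -> 15  [called from screen_input, line 4]
  screen_input(2, 12) -> 15  [called from screen_input, line 4]
  screen_input(3, 9) -> 15  [called from screen_input, line 4]
  screen_input(4, 5) -> 15  [called from screen_input, line 4]
  screen_input(5, 0) -> 15  [called from pack_ledger, line 16]
  pack_ledger([6, 5, 6, 2, 7, 3, 7]) -> 15  [called from main, line 22]
Log line origins:
  1: emitted by main (line 21)
A correct fix: line 9: replace `weights[span]` with `weights[top]`.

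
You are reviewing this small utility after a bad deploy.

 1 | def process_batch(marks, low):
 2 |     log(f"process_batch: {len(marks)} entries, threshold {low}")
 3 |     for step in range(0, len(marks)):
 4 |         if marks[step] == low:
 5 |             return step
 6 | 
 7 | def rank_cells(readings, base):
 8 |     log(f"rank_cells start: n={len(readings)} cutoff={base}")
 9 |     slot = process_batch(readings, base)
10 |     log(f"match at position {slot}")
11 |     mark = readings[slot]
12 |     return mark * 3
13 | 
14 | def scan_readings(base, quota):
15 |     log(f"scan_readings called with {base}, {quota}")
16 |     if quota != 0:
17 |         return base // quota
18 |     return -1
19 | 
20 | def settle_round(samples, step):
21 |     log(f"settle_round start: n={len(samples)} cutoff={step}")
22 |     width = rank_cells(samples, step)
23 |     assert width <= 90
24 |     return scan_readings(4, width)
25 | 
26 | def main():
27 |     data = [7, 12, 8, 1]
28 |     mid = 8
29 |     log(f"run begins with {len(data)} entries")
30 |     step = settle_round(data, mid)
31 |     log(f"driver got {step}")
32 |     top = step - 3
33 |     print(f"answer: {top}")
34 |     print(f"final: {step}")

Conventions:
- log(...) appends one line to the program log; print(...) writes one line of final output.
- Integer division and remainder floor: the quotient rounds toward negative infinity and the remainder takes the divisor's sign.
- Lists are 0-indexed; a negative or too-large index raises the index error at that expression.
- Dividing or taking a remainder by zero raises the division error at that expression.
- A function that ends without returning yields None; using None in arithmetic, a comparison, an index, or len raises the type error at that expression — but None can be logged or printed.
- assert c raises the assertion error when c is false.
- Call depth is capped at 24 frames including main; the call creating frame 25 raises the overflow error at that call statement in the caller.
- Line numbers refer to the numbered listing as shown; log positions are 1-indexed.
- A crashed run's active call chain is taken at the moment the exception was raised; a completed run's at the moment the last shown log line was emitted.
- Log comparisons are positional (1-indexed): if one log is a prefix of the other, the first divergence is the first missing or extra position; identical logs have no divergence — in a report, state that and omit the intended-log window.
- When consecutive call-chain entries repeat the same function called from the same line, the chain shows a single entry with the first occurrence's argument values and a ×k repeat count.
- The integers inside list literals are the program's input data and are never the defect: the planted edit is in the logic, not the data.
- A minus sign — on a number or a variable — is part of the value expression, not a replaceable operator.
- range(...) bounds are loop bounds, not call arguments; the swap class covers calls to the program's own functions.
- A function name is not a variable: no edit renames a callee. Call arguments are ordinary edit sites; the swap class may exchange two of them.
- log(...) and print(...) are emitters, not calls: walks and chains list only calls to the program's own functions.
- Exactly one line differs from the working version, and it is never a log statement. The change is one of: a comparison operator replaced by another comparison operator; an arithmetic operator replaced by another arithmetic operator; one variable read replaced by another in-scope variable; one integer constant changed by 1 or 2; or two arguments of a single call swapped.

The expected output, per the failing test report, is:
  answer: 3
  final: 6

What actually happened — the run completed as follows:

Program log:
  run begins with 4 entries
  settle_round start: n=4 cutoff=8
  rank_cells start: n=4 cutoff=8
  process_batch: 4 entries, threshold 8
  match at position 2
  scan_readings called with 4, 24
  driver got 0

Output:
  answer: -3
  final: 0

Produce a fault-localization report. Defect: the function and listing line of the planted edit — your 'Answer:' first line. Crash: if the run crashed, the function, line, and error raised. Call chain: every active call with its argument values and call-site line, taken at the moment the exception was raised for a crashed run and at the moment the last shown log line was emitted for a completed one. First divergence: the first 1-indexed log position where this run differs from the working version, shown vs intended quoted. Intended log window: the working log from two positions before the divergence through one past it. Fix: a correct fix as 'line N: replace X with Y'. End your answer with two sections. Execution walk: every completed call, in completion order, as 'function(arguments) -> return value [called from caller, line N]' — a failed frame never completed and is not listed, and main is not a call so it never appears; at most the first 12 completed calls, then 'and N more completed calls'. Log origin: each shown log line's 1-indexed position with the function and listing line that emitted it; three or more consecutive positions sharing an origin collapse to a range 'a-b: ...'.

Answer: the defect is in settle_round at line 24.
Core observation: Position 6 is the first bad log line: 'scan_readings called with 4, 24' should read 'scan_readings called with 24, 4'.
Call chain: main.
First divergence: position 6 — shown 'scan_readings called with 4, 24', intended 'scan_readings called with 24, 4'.
Intended log window:
  4: process_batch: 4 entries, threshold 8
  5: match at position 2
  6: scan_readings called with 24, 4
  7: driver got 6
Execution walk:
  process_batch([7, 12, 8, 1], 8) -> 2  [called from rank_cells, line 9]
  rank_cells([7, 12, 8, 1], 8) -> 24  [called from settle_round, line 22]
  scan_readings(4, 24) -> 0  [called from settle_round, line 24]
  settle_round([7, 12, 8, 1], 8) -> 0  [called from main, line 30]
Log origin:
  1 — main, line 29
  2 — settle_round, line 21
  3 — rank_cells, line 8
  4 — process_batch, line 2
  5 — rank_cells, line 10
  6 — scan_readings, line 15
  7 — main, line 31
A correct fix: line 24: replace `scan_readings(4, width)` with `scan_readings(width, 4)`.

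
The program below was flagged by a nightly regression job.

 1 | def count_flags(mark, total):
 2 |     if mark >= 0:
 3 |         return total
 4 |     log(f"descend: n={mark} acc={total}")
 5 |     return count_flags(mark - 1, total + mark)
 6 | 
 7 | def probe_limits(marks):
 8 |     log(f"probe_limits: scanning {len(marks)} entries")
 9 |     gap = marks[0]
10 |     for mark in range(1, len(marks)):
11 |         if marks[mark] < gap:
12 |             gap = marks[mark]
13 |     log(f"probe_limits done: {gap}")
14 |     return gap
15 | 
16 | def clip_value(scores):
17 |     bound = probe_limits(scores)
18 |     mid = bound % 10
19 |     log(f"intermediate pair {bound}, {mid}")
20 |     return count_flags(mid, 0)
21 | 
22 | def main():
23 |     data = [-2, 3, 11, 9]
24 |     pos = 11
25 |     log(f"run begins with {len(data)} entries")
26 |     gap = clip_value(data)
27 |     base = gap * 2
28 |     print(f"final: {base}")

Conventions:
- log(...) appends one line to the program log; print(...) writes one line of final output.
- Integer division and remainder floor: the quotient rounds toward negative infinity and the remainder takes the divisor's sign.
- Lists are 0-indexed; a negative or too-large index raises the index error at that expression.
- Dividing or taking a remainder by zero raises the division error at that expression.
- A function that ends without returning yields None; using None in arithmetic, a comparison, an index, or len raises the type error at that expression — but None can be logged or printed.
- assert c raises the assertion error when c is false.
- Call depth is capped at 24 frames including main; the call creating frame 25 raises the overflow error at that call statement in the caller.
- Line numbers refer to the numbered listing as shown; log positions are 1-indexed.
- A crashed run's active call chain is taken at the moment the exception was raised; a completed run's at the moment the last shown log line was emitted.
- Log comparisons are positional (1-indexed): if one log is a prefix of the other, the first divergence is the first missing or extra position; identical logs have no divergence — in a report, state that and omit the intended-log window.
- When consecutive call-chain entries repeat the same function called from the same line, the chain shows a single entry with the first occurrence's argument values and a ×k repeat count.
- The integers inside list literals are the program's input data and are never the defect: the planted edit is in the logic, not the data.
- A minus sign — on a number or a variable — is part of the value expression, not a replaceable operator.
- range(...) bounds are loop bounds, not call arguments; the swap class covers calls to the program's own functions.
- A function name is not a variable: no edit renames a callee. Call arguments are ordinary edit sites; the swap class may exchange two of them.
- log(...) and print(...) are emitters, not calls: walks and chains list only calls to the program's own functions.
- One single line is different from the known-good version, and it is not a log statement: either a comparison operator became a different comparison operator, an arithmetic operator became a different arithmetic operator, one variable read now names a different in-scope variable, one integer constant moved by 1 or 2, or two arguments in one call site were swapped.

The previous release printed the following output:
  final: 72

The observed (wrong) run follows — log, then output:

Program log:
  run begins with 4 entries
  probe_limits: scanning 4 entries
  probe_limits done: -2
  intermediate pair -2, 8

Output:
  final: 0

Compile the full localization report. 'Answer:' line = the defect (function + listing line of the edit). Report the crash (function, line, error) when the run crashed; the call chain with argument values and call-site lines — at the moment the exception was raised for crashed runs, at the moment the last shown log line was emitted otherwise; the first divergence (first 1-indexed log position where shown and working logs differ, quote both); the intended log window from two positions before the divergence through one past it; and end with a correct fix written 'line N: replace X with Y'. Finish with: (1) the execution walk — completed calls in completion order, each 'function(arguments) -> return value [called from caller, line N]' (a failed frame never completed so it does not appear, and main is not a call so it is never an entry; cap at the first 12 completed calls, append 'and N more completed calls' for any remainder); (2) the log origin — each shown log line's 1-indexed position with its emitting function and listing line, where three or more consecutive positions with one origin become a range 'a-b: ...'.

Answer: the defect is in count_flags at line 2.
Core observation: The faulty run's log stops after 4 lines; the working version's next line would be 'descend: n=8 acc=0'.
Call chain: main -> clip_value([-2, 3, 11, 9]) (called at line 26).
First divergence: position 5 — the faulty run's log ends after 4 lines; the working version continues with 'descend: n=8 acc=0'.
Intended log window:
  3: probe_limits done: -2
  4: intermediate pair -2, 8
  5: descend: n=8 acc=0
  6: descend: n=7 acc=8
Execution walk:
  probe_limits([-2, 3, 11, 9]) -> -2  [called from clip_value, line 17]
  count_flags(8, 0) -> 0  [called from clip_value, line 20]
  clip_value([-2, 3, 11, 9]) -> 0  [called from main, line 26]
Log origins:
  1: emitted by main (line 25)
  2: emitted by probe_limits (line 8)
  3: emitted by probe_limits (line 13)
  4: emitted by clip_value (line 19)
A correct fix: line 2: replace `>=` with `<=`.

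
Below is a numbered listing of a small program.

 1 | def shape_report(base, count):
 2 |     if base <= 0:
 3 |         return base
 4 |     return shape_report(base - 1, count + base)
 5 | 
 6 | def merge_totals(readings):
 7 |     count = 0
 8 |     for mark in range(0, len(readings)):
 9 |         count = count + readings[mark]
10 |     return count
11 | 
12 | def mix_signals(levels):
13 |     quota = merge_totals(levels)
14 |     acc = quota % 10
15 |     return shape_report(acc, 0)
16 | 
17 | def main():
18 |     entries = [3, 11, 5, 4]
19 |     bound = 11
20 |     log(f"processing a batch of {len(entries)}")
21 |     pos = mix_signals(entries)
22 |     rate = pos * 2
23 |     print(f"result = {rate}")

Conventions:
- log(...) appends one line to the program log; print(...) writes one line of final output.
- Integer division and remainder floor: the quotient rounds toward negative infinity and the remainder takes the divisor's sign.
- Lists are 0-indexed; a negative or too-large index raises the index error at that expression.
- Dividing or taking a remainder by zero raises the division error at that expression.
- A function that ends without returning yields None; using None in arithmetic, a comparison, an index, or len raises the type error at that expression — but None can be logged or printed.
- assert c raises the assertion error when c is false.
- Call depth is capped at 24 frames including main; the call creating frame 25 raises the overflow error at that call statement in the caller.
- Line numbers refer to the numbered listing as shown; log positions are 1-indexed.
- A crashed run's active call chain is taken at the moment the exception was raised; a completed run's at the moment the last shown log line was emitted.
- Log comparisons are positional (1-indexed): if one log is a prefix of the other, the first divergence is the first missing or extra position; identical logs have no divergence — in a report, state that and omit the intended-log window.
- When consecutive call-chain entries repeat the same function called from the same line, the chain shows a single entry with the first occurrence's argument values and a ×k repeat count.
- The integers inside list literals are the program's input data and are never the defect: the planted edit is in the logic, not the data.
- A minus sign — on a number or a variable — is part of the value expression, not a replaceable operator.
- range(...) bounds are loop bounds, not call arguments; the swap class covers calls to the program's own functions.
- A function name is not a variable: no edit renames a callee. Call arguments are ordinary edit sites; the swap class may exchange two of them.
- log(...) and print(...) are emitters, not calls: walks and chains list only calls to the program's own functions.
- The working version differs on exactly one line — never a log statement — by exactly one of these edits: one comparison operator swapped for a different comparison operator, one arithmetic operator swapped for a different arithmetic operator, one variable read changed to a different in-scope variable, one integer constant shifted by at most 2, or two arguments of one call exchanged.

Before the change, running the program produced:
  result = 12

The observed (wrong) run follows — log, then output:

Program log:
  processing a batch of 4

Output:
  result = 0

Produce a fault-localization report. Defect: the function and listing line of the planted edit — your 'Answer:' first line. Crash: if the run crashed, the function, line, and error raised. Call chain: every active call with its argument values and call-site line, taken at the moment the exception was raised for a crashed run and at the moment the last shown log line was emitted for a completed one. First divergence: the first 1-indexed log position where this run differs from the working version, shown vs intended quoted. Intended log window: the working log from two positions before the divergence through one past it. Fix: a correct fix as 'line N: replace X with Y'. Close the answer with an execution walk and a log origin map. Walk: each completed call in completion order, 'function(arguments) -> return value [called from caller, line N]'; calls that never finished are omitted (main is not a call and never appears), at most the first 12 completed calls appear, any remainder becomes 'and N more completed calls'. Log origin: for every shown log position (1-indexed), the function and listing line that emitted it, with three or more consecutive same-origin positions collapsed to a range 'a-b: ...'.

Answer: the defect is in shape_report at line 3.
Key fact: Every logged value matches the working version; the printed result is what differs.
Call chain: main.
First divergence: there is none — every log position agrees.
Execution walk:
  merge_totals([3, 11, 5, 4]) -> 23  [called from mix_signals, line 13]
  shape_report(0, 6) -> 0  [called from shape_report, line 4]
  shape_report(1, 5) -> 0  [called from shape_report, line 4]
  shape_report(2, 3) -> 0  [called from shape_report, line 4]
  shape_report(3, 0) -> 0  [called from mix_signals, line 15]
  mix_signals([3, 11, 5, 4]) -> 0  [called from main, line 21]
Log origin:
  1: emitted by main (line 20)
A correct fix: line 3: replace `base` with `count`.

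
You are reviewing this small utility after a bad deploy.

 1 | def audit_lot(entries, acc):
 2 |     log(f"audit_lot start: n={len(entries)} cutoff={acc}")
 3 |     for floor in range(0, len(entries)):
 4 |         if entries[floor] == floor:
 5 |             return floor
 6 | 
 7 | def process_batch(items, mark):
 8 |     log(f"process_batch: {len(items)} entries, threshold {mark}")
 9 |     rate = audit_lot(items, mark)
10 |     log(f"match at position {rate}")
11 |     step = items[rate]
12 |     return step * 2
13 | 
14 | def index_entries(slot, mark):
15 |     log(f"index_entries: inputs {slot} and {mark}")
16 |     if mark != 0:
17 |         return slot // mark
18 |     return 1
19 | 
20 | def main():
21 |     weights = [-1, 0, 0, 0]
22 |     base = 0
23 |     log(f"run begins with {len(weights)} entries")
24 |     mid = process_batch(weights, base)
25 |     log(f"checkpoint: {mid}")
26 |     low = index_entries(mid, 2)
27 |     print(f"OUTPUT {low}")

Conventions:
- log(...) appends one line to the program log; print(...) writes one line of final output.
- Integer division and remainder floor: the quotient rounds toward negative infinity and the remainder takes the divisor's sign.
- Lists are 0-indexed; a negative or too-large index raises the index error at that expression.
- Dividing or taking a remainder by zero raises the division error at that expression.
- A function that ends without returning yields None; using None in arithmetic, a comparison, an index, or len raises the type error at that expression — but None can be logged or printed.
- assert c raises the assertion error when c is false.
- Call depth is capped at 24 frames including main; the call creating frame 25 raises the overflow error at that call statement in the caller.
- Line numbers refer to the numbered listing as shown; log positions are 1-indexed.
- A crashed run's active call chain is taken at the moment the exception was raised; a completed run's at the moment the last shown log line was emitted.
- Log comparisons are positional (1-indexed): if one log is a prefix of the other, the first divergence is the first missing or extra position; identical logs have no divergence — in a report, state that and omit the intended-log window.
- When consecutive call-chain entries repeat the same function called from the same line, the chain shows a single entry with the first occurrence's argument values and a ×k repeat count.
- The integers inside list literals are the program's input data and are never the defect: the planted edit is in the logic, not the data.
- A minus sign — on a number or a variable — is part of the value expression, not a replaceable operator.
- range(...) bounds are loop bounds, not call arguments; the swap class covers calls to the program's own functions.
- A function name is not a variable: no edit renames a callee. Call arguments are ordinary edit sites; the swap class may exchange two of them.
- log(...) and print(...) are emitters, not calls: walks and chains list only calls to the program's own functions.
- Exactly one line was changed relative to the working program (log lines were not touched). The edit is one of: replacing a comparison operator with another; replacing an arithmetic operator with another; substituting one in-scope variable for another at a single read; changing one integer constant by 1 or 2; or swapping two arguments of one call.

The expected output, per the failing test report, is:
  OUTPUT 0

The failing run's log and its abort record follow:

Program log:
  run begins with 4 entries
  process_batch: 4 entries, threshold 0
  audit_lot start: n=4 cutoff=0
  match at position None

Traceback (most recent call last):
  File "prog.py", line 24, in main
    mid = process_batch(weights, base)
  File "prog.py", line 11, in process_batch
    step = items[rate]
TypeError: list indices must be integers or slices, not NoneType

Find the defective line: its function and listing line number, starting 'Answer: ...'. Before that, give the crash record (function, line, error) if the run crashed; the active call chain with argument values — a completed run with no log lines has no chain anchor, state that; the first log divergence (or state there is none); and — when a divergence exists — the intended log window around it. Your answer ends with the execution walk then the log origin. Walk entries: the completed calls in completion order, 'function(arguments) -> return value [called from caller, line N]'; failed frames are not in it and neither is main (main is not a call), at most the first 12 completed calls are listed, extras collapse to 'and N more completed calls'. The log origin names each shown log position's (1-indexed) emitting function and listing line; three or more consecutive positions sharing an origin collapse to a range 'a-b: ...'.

Answer: the defect is in audit_lot at line 4.
Key observation: Position 4 is the first bad log line: 'match at position None' should read 'match at position 1'.
Crash: process_batch, line 11, TypeError.
Call chain: main -> process_batch([-1, 0, 0, 0], 0) (called at line 24).
First divergence: position 4 — the shown line 'match at position None' should read 'match at position 1'.
Intended log window:
  2: process_batch: 4 entries, threshold 0
  3: audit_lot start: n=4 cutoff=0
  4: match at position 1
  5: checkpoint: 0
Execution walk:
  audit_lot([-1, 0, 0, 0], 0) -> None  [called from process_batch, line 9]
Log line origins:
  1 — main, line 23
  2 — process_batch, line 8
  3 — audit_lot, line 2
  4 — process_batch, line 10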